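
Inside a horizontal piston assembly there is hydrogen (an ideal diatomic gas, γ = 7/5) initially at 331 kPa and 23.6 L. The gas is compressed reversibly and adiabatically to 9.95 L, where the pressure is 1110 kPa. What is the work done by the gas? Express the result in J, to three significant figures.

Adiabatic: W = (P₁V₁ − P₂V₂)/(γ − 1) with γ = 7/5.
P₁V₁ = 7812 J, P₂V₂ = 11044 J.
W = (7812 − 11044) / 0.4 = -8082 J.

W ≈ -8080 J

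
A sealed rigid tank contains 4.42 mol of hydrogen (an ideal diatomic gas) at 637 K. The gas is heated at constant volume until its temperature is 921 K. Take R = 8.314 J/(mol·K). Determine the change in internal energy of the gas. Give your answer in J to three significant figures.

Constant volume ⇒ W = 0, so Q = ΔU = nCᵥΔT with Cᵥ = 5R/2 = 20.79 J/(mol·K).
ΔU = (4.42)(20.79)(921 − 637) = 26091 J.

ΔU ≈ 26100 J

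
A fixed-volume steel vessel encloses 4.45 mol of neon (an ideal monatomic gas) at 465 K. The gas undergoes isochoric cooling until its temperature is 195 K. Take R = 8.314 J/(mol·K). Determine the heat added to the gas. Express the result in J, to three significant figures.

Q ≈ -15000 J

Constant volume ⇒ W = 0, so Q = ΔU = nCᵥΔT with Cᵥ = 3R/2 = 12.47 J/(mol·K).
ΔU = (4.45)(12.47)(195 − 465) = -14984 J.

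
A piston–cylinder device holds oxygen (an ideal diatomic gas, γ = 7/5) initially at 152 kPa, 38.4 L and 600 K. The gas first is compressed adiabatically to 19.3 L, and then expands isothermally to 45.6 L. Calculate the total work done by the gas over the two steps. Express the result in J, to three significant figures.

W_total ≈ 1990 J

Step 1 (adiabatic): W = (P₁V₁ − P₂V₂)/(γ−1) = (5837 − 7686)/0.4 = -4622 J.
After step 1: P = 398.2 kPa, V = 19.3 L, T = 790.1 K.
Step 2 (isothermal): W = P₁V₁ ln(V₂/V₁) = (7686) ln(45.6/19.3) = 6608 J.
W_total = -4622 + 6608 = 1986 J.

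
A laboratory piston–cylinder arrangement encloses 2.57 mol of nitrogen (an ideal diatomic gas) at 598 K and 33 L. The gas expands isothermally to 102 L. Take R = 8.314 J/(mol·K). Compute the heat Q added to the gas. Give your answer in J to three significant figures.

Isothermal ⇒ ΔU = 0, so Q = W = nRT ln(V₂/V₁).
Q = (2.57)(8.314)(598) ln(102/33) = 12777 × 1.128 = 14419 J.

Q ≈ 14400 J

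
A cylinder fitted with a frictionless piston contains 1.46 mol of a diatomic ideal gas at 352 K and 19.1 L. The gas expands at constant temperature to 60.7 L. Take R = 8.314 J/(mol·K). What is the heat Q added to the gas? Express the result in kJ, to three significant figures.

Isothermal ⇒ ΔU = 0, so Q = W = nRT ln(V₂/V₁).
Q = (1.46)(8.314)(352) ln(60.7/19.1) = 4273 × 1.156 = 4940 J.

Q ≈ 4.94 kJ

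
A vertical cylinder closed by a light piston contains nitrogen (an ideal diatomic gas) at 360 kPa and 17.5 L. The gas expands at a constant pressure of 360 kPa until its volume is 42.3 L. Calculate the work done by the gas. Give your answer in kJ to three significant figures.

Isobaric: W = P ΔV.
W = (360 kPa)(42.3 − 17.5 L) = (360)(24.8) = 8928 J.

W ≈ 8.93 kJ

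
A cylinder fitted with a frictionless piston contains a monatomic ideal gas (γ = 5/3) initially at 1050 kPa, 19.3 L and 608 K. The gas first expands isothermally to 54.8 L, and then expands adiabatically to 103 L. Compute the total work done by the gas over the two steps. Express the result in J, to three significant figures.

W_total ≈ 31600 J

Step 1 (isothermal): W = P₁V₁ ln(V₂/V₁) = (20265) ln(54.8/19.3) = 21148 J.
After step 1: P = 369.8 kPa, V = 54.8 L, T = 608 K.
Step 2 (adiabatic): W = (P₁V₁ − P₂V₂)/(γ−1) = (20265 − 13306)/0.667 = 10439 J.
W_total = 21148 + 10439 = 31587 J.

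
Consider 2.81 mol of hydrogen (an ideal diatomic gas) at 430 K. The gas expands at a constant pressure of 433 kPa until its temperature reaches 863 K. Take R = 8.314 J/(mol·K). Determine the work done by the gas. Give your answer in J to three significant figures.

W ≈ 10100 J

Isobaric: W = P ΔV = nR ΔT.
W = (2.81)(8.314)(863 − 430) = 10116 J.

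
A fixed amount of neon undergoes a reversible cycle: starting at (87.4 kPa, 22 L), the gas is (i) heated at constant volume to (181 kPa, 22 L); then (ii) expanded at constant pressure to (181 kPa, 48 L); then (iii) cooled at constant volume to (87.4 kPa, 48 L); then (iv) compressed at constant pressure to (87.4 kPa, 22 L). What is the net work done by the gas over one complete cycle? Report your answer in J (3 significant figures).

W_net ≈ 2430 J

Constant-volume legs do no work.
W(ii) = (181)(48 − 22) = 4706 J; W(iv) = (87.4)(22 − 48) = -2272 J.
W_net = 4706 − 2272 = 2434 J (the clockwise enclosed area).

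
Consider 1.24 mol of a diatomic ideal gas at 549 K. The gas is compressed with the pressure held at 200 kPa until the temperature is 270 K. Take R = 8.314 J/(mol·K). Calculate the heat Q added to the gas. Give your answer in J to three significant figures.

Q ≈ -10100 J

Isobaric: W = nRΔT = (1.24)(8.314)(-279) = -2876 J.
ΔU = nCᵥΔT with Cᵥ = 5R/2: ΔU = (1.24)(20.79)(-279) = -7191 J.
Q = ΔU + W = -7191 − 2876 = -10067 J.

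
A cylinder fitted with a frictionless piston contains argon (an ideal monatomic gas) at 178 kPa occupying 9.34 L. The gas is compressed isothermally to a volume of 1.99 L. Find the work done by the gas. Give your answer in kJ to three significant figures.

W ≈ -2.57 kJ

Isothermal: W = nRT ln(V₂/V₁) = P₁V₁ ln(V₂/V₁).
P₁V₁ = (178 kPa)(9.34 L) = 1663 J.
W = 1663 × ln(1.99/9.34) = 1663 × -1.546
W_by_gas = -2571 J.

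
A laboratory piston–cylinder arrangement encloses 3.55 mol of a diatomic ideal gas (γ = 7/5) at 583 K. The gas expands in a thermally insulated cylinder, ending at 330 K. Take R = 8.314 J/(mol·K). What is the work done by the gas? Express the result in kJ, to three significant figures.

Adiabatic ⇒ Q = 0, so W_by = −ΔU = nCᵥ(T₁ − T₂).
Cᵥ = 5R/2 = 20.79 J/(mol·K).
W = (3.55)(20.79)(583 − 330) = 18668 J.

W ≈ 18.7 kJ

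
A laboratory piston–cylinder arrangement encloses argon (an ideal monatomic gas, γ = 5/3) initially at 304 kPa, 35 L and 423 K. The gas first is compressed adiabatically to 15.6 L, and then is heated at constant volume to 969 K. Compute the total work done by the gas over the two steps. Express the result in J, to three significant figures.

Step 1 (adiabatic): W = (P₁V₁ − P₂V₂)/(γ−1) = (10640 − 18235)/0.667 = -11392 J.
Step 2 (isochoric): W = 0 (constant volume).
W_total = -11392 + 0 = -11392 J.

W_total ≈ -11400 J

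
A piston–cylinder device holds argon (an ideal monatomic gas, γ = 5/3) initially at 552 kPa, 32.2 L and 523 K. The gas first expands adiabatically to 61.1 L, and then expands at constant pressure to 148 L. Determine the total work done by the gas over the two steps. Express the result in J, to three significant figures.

Step 1 (adiabatic): W = (P₁V₁ − P₂V₂)/(γ−1) = (17774 − 11597)/0.667 = 9266 J.
After step 1: P = 189.8 kPa, V = 61.1 L, T = 341.2 K.
Step 2 (isobaric): W = PΔV = (189.8 kPa)(148 − 61.1 L) = 16494 J.
W_total = 9266 + 16494 = 25760 J.

W_total ≈ 25800 J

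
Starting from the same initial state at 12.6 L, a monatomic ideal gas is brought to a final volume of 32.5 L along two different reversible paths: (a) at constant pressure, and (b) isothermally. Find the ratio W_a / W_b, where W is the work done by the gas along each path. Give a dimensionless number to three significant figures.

W_a / W_b ≈ 1.67

Path (a) isobaric: W = P₁(V₂ − V₁) → W_a/(P₁V₁) = 1.579.
Path (b) isothermal: W = P₁V₁ ln(V₂/V₁) → W_b/(P₁V₁) = 0.9475.
W_a / W_b = 1.579 / 0.9475 = 1.667.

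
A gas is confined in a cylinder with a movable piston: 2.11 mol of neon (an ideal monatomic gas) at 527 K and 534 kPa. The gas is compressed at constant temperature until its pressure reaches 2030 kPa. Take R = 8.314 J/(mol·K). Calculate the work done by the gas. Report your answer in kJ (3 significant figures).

W ≈ -12.3 kJ

Isothermal process: W = nRT ln(V₂/V₁) = nRT ln(P₁/P₂).
W = (2.11)(8.314)(527) × ln(534/2030)
  = 9245 × ln(0.2631) = 9245 × -1.335
W_by_gas = -12346 J.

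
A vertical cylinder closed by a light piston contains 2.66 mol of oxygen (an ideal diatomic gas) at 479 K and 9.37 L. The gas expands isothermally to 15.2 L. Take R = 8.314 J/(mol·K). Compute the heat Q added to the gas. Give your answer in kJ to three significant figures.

Q ≈ 5.12 kJ

Isothermal ⇒ ΔU = 0, so Q = W = nRT ln(V₂/V₁).
Q = (2.66)(8.314)(479) ln(15.2/9.37) = 10593 × 0.4838 = 5125 J.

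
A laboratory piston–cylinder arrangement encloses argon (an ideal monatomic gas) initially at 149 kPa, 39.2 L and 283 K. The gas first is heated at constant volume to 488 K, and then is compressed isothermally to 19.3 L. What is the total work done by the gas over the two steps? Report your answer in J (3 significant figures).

W_total ≈ -7140 J

Step 1 (isochoric): W = 0 (constant volume).
After step 1: P = 256.9 kPa (V unchanged).
Step 2 (isothermal): W = P₁V₁ ln(V₂/V₁) = (10072) ln(19.3/39.2) = -7137 J.
W_total = 0 − 7137 = -7137 J.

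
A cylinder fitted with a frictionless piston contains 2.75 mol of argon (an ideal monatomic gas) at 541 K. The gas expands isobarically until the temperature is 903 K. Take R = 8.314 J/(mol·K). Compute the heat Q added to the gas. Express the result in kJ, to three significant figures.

Q ≈ 20.7 kJ

Isobaric: W = nRΔT = (2.75)(8.314)(362) = 8277 J.
ΔU = nCᵥΔT with Cᵥ = 3R/2: ΔU = (2.75)(12.47)(362) = 12415 J.
Q = ΔU + W = 12415 + 8277 = 20691 J.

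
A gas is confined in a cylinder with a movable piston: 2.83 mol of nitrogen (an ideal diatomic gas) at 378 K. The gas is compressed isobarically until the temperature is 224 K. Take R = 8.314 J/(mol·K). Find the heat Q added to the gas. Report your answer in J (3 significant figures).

Isobaric: W = nRΔT = (2.83)(8.314)(-154) = -3623 J.
ΔU = nCᵥΔT with Cᵥ = 5R/2: ΔU = (2.83)(20.79)(-154) = -9059 J.
Q = ΔU + W = -9059 − 3623 = -12682 J.

Q ≈ -12700 J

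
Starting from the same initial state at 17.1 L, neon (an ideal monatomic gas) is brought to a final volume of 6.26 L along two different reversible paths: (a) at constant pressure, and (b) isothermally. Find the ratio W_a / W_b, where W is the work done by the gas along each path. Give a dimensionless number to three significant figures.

Path (a) isobaric: W = P₁(V₂ − V₁) → W_a/(P₁V₁) = -0.6339.
Path (b) isothermal: W = P₁V₁ ln(V₂/V₁) → W_b/(P₁V₁) = -1.005.
W_a / W_b = -0.6339 / -1.005 = 0.6308.

W_a / W_b ≈ 0.631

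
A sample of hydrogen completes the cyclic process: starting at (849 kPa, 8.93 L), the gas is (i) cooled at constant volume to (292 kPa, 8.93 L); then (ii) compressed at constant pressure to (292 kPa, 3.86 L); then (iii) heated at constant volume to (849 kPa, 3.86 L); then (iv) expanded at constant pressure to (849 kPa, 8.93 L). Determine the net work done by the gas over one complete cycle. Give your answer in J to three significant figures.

Constant-volume legs do no work.
W(ii) = (292)(3.86 − 8.93) = -1480 J; W(iv) = (849)(8.93 − 3.86) = 4304 J.
W_net = -1480 + 4304 = 2824 J (the clockwise enclosed area).

W_net ≈ 2820 J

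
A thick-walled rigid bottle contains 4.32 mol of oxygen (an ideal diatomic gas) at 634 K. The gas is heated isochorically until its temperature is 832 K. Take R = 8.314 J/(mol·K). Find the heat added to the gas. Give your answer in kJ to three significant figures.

Q ≈ 17.8 kJ

Constant volume ⇒ W = 0, so Q = ΔU = nCᵥΔT with Cᵥ = 5R/2 = 20.79 J/(mol·K).
ΔU = (4.32)(20.79)(832 − 634) = 17779 J.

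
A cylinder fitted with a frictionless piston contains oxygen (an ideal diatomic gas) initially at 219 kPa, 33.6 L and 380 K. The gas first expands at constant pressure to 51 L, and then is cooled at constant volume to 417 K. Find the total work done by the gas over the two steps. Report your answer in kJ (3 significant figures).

Step 1 (isobaric): W = PΔV = (219 kPa)(51 − 33.6 L) = 3811 J.
Step 2 (isochoric): W = 0 (constant volume).
W_total = 3811 + 0 = 3811 J.

W_total ≈ 3.81 kJ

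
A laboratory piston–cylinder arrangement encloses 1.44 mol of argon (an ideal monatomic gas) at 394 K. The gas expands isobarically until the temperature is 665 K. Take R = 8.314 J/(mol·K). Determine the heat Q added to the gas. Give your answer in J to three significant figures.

Isobaric: W = nRΔT = (1.44)(8.314)(271) = 3244 J.
ΔU = nCᵥΔT with Cᵥ = 3R/2: ΔU = (1.44)(12.47)(271) = 4867 J.
Q = ΔU + W = 4867 + 3244 = 8111 J.

Q ≈ 8110 J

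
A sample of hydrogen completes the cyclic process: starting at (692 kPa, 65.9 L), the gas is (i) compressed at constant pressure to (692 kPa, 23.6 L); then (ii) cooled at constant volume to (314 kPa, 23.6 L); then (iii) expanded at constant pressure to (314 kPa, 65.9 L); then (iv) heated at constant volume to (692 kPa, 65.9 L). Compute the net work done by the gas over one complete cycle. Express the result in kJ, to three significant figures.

Constant-volume legs do no work.
W(i) = (692)(23.6 − 65.9) = -29272 J; W(iii) = (314)(65.9 − 23.6) = 13282 J.
W_net = -29272 + 13282 = -15989 J (the counter-clockwise enclosed area).

W_net ≈ -16.0 kJ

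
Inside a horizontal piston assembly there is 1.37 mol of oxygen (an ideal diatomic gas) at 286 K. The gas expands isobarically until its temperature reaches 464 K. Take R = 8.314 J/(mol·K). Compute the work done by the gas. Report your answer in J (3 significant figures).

W ≈ 2030 J

Isobaric: W = P ΔV = nR ΔT.
W = (1.37)(8.314)(464 − 286) = 2027 J.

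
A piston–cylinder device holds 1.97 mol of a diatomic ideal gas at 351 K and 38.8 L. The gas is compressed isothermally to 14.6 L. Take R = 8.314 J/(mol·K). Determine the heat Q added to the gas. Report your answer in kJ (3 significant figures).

Q ≈ -5.62 kJ

Isothermal ⇒ ΔU = 0, so Q = W = nRT ln(V₂/V₁).
Q = (1.97)(8.314)(351) ln(14.6/38.8) = 5749 × -0.9774 = -5619 J.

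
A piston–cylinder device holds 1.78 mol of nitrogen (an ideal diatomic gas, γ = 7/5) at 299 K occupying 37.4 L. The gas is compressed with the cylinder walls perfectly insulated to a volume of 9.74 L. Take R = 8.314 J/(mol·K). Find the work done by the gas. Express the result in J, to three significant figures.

Adiabatic: TV^(γ−1) = const with γ = 7/5.
T₂ = T₁ (V₁/V₂)^(γ−1) = 299 × (37.4/9.74)^0.4 = 299 × 1.713 = 512.1 K.
W_by = nCᵥ(T₁ − T₂) = (1.78)(20.79)(299 − 512.1) = -7886 J.

W ≈ -7890 J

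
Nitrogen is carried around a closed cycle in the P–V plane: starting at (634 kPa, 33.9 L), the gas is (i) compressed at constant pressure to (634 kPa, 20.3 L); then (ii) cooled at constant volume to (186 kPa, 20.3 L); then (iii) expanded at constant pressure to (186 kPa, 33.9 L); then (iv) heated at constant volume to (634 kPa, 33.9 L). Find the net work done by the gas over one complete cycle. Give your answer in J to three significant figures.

Constant-volume legs do no work.
W(i) = (634)(20.3 − 33.9) = -8622 J; W(iii) = (186)(33.9 − 20.3) = 2530 J.
W_net = -8622 + 2530 = -6093 J (the counter-clockwise enclosed area).

W_net ≈ -6090 J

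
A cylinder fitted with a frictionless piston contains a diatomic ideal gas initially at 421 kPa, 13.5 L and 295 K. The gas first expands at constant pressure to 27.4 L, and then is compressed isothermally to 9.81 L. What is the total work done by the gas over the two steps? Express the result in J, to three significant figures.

Step 1 (isobaric): W = PΔV = (421 kPa)(27.4 − 13.5 L) = 5852 J.
After step 1: P = 421 kPa, V = 27.4 L, T = 598.7 K.
Step 2 (isothermal): W = P₁V₁ ln(V₂/V₁) = (11535) ln(9.81/27.4) = -11848 J.
W_total = 5852 − 11848 = -5997 J.

W_total ≈ -6000 J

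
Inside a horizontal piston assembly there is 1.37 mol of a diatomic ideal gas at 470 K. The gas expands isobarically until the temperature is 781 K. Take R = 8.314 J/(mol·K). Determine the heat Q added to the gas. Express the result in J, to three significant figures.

Isobaric: W = nRΔT = (1.37)(8.314)(311) = 3542 J.
ΔU = nCᵥΔT with Cᵥ = 5R/2: ΔU = (1.37)(20.79)(311) = 8856 J.
Q = ΔU + W = 8856 + 3542 = 12398 J.

Q ≈ 12400 J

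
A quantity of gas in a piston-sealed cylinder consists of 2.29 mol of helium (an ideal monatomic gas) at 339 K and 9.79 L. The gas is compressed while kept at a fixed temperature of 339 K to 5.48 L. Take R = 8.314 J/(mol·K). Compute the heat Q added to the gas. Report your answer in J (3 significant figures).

Q ≈ -3750 J

Isothermal ⇒ ΔU = 0, so Q = W = nRT ln(V₂/V₁).
Q = (2.29)(8.314)(339) ln(5.48/9.79) = 6454 × -0.5803 = -3745 J.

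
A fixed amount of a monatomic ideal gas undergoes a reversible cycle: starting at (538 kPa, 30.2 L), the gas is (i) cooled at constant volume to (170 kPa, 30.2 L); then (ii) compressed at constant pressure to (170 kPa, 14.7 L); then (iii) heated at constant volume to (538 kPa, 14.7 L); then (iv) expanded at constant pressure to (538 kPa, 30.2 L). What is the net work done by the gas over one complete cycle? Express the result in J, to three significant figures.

W_net ≈ 5700 J

Constant-volume legs do no work.
W(ii) = (170)(14.7 − 30.2) = -2635 J; W(iv) = (538)(30.2 − 14.7) = 8339 J.
W_net = -2635 + 8339 = 5704 J (the clockwise enclosed area).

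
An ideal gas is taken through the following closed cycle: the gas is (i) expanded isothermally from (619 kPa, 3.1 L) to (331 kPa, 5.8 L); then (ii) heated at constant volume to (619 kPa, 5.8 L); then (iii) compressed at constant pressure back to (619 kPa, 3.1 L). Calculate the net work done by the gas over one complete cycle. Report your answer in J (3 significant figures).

W_net ≈ -469 J

Leg (i): W = PᵢVᵢ ln(V_f/Vᵢ) = (1919) ln(5.8/3.1) = 1202 J.
Leg (ii): W = 0.
Leg (iii): W = PΔV = (619)(3.1 − 5.8) = -1671 J.
W_net = 1202 − 1671 = -469.2 J.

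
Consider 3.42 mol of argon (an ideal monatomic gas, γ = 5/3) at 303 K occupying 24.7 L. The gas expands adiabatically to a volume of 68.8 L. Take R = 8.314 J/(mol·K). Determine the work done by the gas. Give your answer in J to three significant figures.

Adiabatic: TV^(γ−1) = const with γ = 5/3.
T₂ = T₁ (V₁/V₂)^(γ−1) = 303 × (24.7/68.8)^0.667 = 303 × 0.5051 = 153.1 K.
W_by = nCᵥ(T₁ − T₂) = (3.42)(12.47)(303 − 153.1) = 6395 J.

W ≈ 6400 J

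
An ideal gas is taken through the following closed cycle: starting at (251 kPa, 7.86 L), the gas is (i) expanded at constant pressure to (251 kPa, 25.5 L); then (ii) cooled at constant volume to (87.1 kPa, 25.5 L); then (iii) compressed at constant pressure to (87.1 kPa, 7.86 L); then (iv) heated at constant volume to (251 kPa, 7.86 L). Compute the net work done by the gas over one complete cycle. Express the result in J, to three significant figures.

W_net ≈ 2890 J

Constant-volume legs do no work.
W(i) = (251)(25.5 − 7.86) = 4428 J; W(iii) = (87.1)(7.86 − 25.5) = -1536 J.
W_net = 4428 − 1536 = 2891 J (the clockwise enclosed area).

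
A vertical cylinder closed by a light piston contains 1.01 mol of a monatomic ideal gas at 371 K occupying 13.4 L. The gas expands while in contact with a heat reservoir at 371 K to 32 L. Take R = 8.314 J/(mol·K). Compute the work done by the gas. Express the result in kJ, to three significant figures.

W ≈ 2.71 kJ

Isothermal: W = nRT ln(V₂/V₁).
W = (1.01)(8.314)(371) × ln(32/13.4)
  = 3115 × 0.8705
W_by_gas = 2712 J.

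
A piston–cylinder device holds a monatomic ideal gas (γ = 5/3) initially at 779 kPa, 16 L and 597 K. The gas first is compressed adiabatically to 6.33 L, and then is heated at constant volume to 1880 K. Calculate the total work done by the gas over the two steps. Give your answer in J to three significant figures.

Step 1 (adiabatic): W = (P₁V₁ − P₂V₂)/(γ−1) = (12464 − 23128)/0.667 = -15996 J.
Step 2 (isochoric): W = 0 (constant volume).
W_total = -15996 + 0 = -15996 J.

W_total ≈ -16000 J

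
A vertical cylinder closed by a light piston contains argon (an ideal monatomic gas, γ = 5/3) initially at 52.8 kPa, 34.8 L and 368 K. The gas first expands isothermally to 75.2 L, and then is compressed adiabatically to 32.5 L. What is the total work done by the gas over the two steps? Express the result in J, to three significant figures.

Step 1 (isothermal): W = P₁V₁ ln(V₂/V₁) = (1837) ln(75.2/34.8) = 1416 J.
After step 1: P = 24.43 kPa, V = 75.2 L, T = 368 K.
Step 2 (adiabatic): W = (P₁V₁ − P₂V₂)/(γ−1) = (1837 − 3214)/0.667 = -2065 J.
W_total = 1416 − 2065 = -649.7 J.

W_total ≈ -650 J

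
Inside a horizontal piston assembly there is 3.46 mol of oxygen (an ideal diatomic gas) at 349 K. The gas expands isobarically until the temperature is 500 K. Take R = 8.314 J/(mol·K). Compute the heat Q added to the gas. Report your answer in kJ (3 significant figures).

Isobaric: W = nRΔT = (3.46)(8.314)(151) = 4344 J.
ΔU = nCᵥΔT with Cᵥ = 5R/2: ΔU = (3.46)(20.79)(151) = 10859 J.
Q = ΔU + W = 10859 + 4344 = 15203 J.

Q ≈ 15.2 kJ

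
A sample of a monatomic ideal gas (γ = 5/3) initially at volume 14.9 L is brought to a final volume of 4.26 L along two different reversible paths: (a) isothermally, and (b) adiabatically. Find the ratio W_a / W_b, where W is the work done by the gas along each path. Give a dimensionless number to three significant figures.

Path (a) isothermal: W = P₁V₁ ln(V₂/V₁) → W_a/(P₁V₁) = -1.252.
Path (b) adiabatic: W = P₁V₁(1 − (V₁/V₂)^(γ−1))/(γ−1) → W_b/(P₁V₁) = -1.956.
W_a / W_b = -1.252 / -1.956 = 0.64.

W_a / W_b ≈ 0.640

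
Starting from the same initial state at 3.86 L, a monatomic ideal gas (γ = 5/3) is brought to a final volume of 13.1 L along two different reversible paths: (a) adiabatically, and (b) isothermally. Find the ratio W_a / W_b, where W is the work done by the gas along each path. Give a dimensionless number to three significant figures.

Path (a) adiabatic: W = P₁V₁(1 − (V₁/V₂)^(γ−1))/(γ−1) → W_a/(P₁V₁) = 0.8358.
Path (b) isothermal: W = P₁V₁ ln(V₂/V₁) → W_b/(P₁V₁) = 1.222.
W_a / W_b = 0.8358 / 1.222 = 0.684.

W_a / W_b ≈ 0.684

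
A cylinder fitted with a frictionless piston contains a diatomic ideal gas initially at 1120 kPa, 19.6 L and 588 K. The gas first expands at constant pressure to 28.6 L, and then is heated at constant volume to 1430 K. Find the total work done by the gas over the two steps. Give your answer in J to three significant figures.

W_total ≈ 10100 J

Step 1 (isobaric): W = PΔV = (1120 kPa)(28.6 − 19.6 L) = 10080 J.
Step 2 (isochoric): W = 0 (constant volume).
W_total = 10080 + 0 = 10080 J.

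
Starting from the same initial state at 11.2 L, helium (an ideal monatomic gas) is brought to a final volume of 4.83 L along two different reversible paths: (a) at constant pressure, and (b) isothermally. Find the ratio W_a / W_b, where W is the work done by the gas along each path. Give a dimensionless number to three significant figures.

Path (a) isobaric: W = P₁(V₂ − V₁) → W_a/(P₁V₁) = -0.5687.
Path (b) isothermal: W = P₁V₁ ln(V₂/V₁) → W_b/(P₁V₁) = -0.8411.
W_a / W_b = -0.5687 / -0.8411 = 0.6762.

W_a / W_b ≈ 0.676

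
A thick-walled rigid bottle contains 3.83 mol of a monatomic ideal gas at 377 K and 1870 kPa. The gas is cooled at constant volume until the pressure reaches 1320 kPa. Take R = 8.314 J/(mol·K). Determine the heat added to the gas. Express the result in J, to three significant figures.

Constant volume ⇒ W = 0, so Q = ΔU = nCᵥΔT with Cᵥ = 3R/2 = 12.47 J/(mol·K).
At constant V, T₂/T₁ = P₂/P₁ ⇒ ΔT = T₁(P₂/P₁ − 1) = 377·(1320/1870 − 1) = -110.9 K.
ΔU = (3.83)(12.47)(-110.9) = -5296 J.

Q ≈ -5300 J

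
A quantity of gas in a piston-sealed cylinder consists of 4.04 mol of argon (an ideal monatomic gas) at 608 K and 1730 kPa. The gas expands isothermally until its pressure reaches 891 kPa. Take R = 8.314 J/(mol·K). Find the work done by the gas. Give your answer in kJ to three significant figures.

W ≈ 13.6 kJ

Isothermal process: W = nRT ln(V₂/V₁) = nRT ln(P₁/P₂).
W = (4.04)(8.314)(608) × ln(1730/891)
  = 20422 × ln(1.942) = 20422 × 0.6635
W_by_gas = 13551 J.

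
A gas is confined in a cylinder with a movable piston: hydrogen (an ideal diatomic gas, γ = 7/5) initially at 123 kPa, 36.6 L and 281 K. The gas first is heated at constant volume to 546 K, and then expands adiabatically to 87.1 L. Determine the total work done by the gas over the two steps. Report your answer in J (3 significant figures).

Step 1 (isochoric): W = 0 (constant volume).
After step 1: P = 239 kPa (V unchanged).
Step 2 (adiabatic): W = (P₁V₁ − P₂V₂)/(γ−1) = (8747 − 6184)/0.4 = 6409 J.
W_total = 0 + 6409 = 6409 J.

W_total ≈ 6410 J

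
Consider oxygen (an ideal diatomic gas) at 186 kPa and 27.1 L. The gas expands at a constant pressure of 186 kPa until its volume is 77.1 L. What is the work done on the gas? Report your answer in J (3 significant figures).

Isobaric: W = P ΔV.
W = (186 kPa)(77.1 − 27.1 L) = (186)(50) = 9300 J.
Work on gas = −W_by = -9300 J.

W ≈ -9300 J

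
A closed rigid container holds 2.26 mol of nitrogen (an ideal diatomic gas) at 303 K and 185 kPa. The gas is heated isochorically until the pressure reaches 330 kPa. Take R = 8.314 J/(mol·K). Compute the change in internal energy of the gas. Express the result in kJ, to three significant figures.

Constant volume ⇒ W = 0, so Q = ΔU = nCᵥΔT with Cᵥ = 5R/2 = 20.79 J/(mol·K).
At constant V, T₂/T₁ = P₂/P₁ ⇒ ΔT = T₁(P₂/P₁ − 1) = 303·(330/185 − 1) = 237.5 K.
ΔU = (2.26)(20.79)(237.5) = 11156 J.

ΔU ≈ 11.2 kJ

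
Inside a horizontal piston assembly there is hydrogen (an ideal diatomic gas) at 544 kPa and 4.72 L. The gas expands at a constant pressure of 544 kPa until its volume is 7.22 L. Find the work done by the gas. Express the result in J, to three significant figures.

W ≈ 1360 J

Isobaric: W = P ΔV.
W = (544 kPa)(7.22 − 4.72 L) = (544)(2.5) = 1360 J.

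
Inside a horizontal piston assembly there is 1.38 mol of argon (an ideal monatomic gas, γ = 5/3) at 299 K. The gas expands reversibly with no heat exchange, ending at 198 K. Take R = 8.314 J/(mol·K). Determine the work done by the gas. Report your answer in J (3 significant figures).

W ≈ 1740 J

Adiabatic ⇒ Q = 0, so W_by = −ΔU = nCᵥ(T₁ − T₂).
Cᵥ = 3R/2 = 12.47 J/(mol·K).
W = (1.38)(12.47)(299 − 198) = 1738 J.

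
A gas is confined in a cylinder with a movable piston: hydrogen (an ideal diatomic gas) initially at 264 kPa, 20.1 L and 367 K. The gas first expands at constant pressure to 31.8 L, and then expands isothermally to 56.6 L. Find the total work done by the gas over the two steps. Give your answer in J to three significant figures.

Step 1 (isobaric): W = PΔV = (264 kPa)(31.8 − 20.1 L) = 3089 J.
After step 1: P = 264 kPa, V = 31.8 L, T = 580.6 K.
Step 2 (isothermal): W = P₁V₁ ln(V₂/V₁) = (8395) ln(56.6/31.8) = 4840 J.
W_total = 3089 + 4840 = 7929 J.

W_total ≈ 7930 J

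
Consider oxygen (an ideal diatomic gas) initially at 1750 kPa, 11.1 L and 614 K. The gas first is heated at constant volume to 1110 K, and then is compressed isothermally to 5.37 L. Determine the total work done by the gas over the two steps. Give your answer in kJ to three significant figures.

Step 1 (isochoric): W = 0 (constant volume).
After step 1: P = 3164 kPa (V unchanged).
Step 2 (isothermal): W = P₁V₁ ln(V₂/V₁) = (35117) ln(5.37/11.1) = -25499 J.
W_total = 0 − 25499 = -25499 J.

W_total ≈ -25.5 kJ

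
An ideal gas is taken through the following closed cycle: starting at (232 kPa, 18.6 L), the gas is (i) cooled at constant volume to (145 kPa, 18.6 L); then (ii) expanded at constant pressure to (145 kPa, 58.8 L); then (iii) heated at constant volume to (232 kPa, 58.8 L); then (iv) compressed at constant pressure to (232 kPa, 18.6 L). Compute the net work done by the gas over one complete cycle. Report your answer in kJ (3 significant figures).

W_net ≈ -3.50 kJ

Constant-volume legs do no work.
W(ii) = (145)(58.8 − 18.6) = 5829 J; W(iv) = (232)(18.6 − 58.8) = -9326 J.
W_net = 5829 − 9326 = -3497 J (the counter-clockwise enclosed area).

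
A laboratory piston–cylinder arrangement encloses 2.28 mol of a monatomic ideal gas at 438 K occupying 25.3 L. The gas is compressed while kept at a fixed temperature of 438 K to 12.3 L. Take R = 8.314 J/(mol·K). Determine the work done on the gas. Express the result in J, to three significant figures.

W ≈ 5990 J

Isothermal: W = nRT ln(V₂/V₁).
W = (2.28)(8.314)(438) × ln(12.3/25.3)
  = 8303 × -0.7212
W_by_gas = -5988 J; work on gas = −W_by = 5988 J.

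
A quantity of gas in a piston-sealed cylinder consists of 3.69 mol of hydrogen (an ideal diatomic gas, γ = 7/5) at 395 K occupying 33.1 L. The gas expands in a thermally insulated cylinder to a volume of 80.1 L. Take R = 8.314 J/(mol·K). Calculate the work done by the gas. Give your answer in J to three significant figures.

Adiabatic: TV^(γ−1) = const with γ = 7/5.
T₂ = T₁ (V₁/V₂)^(γ−1) = 395 × (33.1/80.1)^0.4 = 395 × 0.7022 = 277.4 K.
W_by = nCᵥ(T₁ − T₂) = (3.69)(20.79)(395 − 277.4) = 9021 J.

W ≈ 9020 J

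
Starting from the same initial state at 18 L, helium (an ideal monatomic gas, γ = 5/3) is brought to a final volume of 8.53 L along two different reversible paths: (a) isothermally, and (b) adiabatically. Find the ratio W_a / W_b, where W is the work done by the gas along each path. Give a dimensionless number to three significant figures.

W_a / W_b ≈ 0.772

Path (a) isothermal: W = P₁V₁ ln(V₂/V₁) → W_a/(P₁V₁) = -0.7468.
Path (b) adiabatic: W = P₁V₁(1 − (V₁/V₂)^(γ−1))/(γ−1) → W_b/(P₁V₁) = -0.9678.
W_a / W_b = -0.7468 / -0.9678 = 0.7716.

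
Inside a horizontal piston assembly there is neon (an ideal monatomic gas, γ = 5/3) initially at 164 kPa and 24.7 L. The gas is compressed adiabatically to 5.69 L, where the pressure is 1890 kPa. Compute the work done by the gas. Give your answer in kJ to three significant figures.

Adiabatic: W = (P₁V₁ − P₂V₂)/(γ − 1) with γ = 5/3.
P₁V₁ = 4051 J, P₂V₂ = 10754 J.
W = (4051 − 10754) / 0.6667 = -10055 J.

W ≈ -10.1 kJ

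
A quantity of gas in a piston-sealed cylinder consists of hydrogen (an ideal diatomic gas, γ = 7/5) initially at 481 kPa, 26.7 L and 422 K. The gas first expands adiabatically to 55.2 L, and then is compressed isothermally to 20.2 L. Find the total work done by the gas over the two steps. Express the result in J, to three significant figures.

W_total ≈ -1560 J

Step 1 (adiabatic): W = (P₁V₁ − P₂V₂)/(γ−1) = (12843 − 9605)/0.4 = 8095 J.
After step 1: P = 174 kPa, V = 55.2 L, T = 315.6 K.
Step 2 (isothermal): W = P₁V₁ ln(V₂/V₁) = (9605) ln(20.2/55.2) = -9655 J.
W_total = 8095 − 9655 = -1561 J.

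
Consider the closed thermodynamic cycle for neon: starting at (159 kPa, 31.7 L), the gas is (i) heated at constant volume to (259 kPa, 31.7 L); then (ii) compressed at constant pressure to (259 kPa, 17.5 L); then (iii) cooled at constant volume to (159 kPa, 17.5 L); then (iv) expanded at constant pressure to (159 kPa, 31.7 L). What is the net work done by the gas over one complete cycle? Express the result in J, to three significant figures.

W_net ≈ -1420 J

Constant-volume legs do no work.
W(ii) = (259)(17.5 − 31.7) = -3678 J; W(iv) = (159)(31.7 − 17.5) = 2258 J.
W_net = -3678 + 2258 = -1420 J (the counter-clockwise enclosed area).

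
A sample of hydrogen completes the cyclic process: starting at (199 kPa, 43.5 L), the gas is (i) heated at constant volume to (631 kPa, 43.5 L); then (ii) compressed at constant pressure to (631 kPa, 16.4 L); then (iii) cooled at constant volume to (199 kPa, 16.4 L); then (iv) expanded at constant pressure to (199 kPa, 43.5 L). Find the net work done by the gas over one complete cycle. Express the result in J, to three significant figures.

Constant-volume legs do no work.
W(ii) = (631)(16.4 − 43.5) = -17100 J; W(iv) = (199)(43.5 − 16.4) = 5393 J.
W_net = -17100 + 5393 = -11707 J (the counter-clockwise enclosed area).

W_net ≈ -11700 J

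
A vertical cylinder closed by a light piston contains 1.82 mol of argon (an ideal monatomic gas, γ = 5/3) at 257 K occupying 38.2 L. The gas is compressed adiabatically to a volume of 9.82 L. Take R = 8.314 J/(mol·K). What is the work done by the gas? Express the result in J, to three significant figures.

W ≈ -8590 J

Adiabatic: TV^(γ−1) = const with γ = 5/3.
T₂ = T₁ (V₁/V₂)^(γ−1) = 257 × (38.2/9.82)^0.667 = 257 × 2.473 = 635.7 K.
W_by = nCᵥ(T₁ − T₂) = (1.82)(12.47)(257 − 635.7) = -8595 J.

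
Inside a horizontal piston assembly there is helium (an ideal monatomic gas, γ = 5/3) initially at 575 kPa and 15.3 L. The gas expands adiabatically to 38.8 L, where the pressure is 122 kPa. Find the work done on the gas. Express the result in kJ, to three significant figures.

Adiabatic: W = (P₁V₁ − P₂V₂)/(γ − 1) with γ = 5/3.
P₁V₁ = 8798 J, P₂V₂ = 4734 J.
W = (8798 − 4734) / 0.6667 = 6096 J.
Work on gas = −W_by = -6096 J.

W ≈ -6.10 kJ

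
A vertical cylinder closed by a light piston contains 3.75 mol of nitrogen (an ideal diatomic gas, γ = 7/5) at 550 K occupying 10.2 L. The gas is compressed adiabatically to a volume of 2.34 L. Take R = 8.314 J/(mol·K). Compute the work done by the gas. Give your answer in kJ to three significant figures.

Adiabatic: TV^(γ−1) = const with γ = 7/5.
T₂ = T₁ (V₁/V₂)^(γ−1) = 550 × (10.2/2.34)^0.4 = 550 × 1.802 = 991.1 K.
W_by = nCᵥ(T₁ − T₂) = (3.75)(20.79)(550 − 991.1) = -34381 J.

W ≈ -34.4 kJ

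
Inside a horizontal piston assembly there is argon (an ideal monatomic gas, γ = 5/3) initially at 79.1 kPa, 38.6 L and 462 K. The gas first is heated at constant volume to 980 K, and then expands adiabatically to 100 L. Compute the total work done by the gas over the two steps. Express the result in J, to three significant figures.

Step 1 (isochoric): W = 0 (constant volume).
After step 1: P = 167.8 kPa (V unchanged).
Step 2 (adiabatic): W = (P₁V₁ − P₂V₂)/(γ−1) = (6477 − 3434)/0.667 = 4565 J.
W_total = 0 + 4565 = 4565 J.

W_total ≈ 4560 J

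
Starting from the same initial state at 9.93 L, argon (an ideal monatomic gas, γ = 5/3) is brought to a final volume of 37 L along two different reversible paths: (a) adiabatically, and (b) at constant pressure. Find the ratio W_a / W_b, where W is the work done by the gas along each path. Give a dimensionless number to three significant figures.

Path (a) adiabatic: W = P₁V₁(1 − (V₁/V₂)^(γ−1))/(γ−1) → W_a/(P₁V₁) = 0.8759.
Path (b) isobaric: W = P₁(V₂ − V₁) → W_b/(P₁V₁) = 2.726.
W_a / W_b = 0.8759 / 2.726 = 0.3213.

W_a / W_b ≈ 0.321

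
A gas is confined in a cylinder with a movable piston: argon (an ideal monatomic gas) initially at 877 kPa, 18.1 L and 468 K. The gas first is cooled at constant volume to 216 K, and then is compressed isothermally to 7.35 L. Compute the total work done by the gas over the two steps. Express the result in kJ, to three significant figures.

Step 1 (isochoric): W = 0 (constant volume).
After step 1: P = 404.8 kPa (V unchanged).
Step 2 (isothermal): W = P₁V₁ ln(V₂/V₁) = (7326) ln(7.35/18.1) = -6603 J.
W_total = 0 − 6603 = -6603 J.

W_total ≈ -6.60 kJ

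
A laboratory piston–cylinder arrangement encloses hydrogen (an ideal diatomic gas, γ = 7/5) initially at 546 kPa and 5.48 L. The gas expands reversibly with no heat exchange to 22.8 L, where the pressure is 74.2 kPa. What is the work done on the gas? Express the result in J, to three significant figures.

W ≈ -3250 J

Adiabatic: W = (P₁V₁ − P₂V₂)/(γ − 1) with γ = 7/5.
P₁V₁ = 2992 J, P₂V₂ = 1692 J.
W = (2992 − 1692) / 0.4 = 3251 J.
Work on gas = −W_by = -3251 J.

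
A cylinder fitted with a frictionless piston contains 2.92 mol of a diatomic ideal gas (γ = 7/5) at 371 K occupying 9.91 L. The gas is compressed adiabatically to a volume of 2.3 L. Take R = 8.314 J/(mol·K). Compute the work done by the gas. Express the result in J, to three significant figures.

W ≈ -17900 J

Adiabatic: TV^(γ−1) = const with γ = 7/5.
T₂ = T₁ (V₁/V₂)^(γ−1) = 371 × (9.91/2.3)^0.4 = 371 × 1.794 = 665.4 K.
W_by = nCᵥ(T₁ − T₂) = (2.92)(20.79)(371 − 665.4) = -17871 J.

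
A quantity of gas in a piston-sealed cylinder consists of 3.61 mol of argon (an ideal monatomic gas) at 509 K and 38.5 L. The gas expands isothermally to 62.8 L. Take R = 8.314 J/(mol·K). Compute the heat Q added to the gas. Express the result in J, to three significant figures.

Isothermal ⇒ ΔU = 0, so Q = W = nRT ln(V₂/V₁).
Q = (3.61)(8.314)(509) ln(62.8/38.5) = 15277 × 0.4893 = 7475 J.

Q ≈ 7470 J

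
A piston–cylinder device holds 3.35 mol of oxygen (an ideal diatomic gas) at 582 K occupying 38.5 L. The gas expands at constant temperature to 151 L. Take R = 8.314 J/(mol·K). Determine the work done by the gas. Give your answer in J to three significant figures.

W ≈ 22200 J

Isothermal: W = nRT ln(V₂/V₁).
W = (3.35)(8.314)(582) × ln(151/38.5)
  = 16210 × 1.367
W_by_gas = 22153 J.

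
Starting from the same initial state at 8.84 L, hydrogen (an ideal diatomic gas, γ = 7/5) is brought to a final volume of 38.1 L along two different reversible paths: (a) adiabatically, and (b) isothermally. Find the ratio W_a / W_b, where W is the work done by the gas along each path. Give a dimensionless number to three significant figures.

Path (a) adiabatic: W = P₁V₁(1 − (V₁/V₂)^(γ−1))/(γ−1) → W_a/(P₁V₁) = 1.106.
Path (b) isothermal: W = P₁V₁ ln(V₂/V₁) → W_b/(P₁V₁) = 1.461.
W_a / W_b = 1.106 / 1.461 = 0.7573.

W_a / W_b ≈ 0.757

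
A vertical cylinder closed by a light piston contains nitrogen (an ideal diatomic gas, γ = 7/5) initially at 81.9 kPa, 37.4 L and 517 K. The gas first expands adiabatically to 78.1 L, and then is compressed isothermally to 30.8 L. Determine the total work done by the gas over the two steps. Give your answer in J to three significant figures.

Step 1 (adiabatic): W = (P₁V₁ − P₂V₂)/(γ−1) = (3063 − 2282)/0.4 = 1954 J.
After step 1: P = 29.21 kPa, V = 78.1 L, T = 385.1 K.
Step 2 (isothermal): W = P₁V₁ ln(V₂/V₁) = (2282) ln(30.8/78.1) = -2123 J.
W_total = 1954 − 2123 = -169.4 J.

W_total ≈ -169 J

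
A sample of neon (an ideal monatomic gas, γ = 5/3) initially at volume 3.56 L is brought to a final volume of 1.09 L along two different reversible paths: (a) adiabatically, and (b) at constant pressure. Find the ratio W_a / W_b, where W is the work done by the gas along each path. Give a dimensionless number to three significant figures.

Path (a) adiabatic: W = P₁V₁(1 − (V₁/V₂)^(γ−1))/(γ−1) → W_a/(P₁V₁) = -1.802.
Path (b) isobaric: W = P₁(V₂ − V₁) → W_b/(P₁V₁) = -0.6938.
W_a / W_b = -1.802 / -0.6938 = 2.597.

W_a / W_b ≈ 2.60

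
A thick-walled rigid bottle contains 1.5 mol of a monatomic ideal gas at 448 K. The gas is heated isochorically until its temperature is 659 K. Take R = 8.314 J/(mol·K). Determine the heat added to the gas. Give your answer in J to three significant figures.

Constant volume ⇒ W = 0, so Q = ΔU = nCᵥΔT with Cᵥ = 3R/2 = 12.47 J/(mol·K).
ΔU = (1.5)(12.47)(659 − 448) = 3947 J.

Q ≈ 3950 J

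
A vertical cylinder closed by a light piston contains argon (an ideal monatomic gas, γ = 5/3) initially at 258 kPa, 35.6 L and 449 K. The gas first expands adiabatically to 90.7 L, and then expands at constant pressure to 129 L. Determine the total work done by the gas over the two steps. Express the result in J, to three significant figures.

Step 1 (adiabatic): W = (P₁V₁ − P₂V₂)/(γ−1) = (9185 − 4924)/0.667 = 6392 J.
After step 1: P = 54.29 kPa, V = 90.7 L, T = 240.7 K.
Step 2 (isobaric): W = PΔV = (54.29 kPa)(129 − 90.7 L) = 2079 J.
W_total = 6392 + 2079 = 8471 J.

W_total ≈ 8470 J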